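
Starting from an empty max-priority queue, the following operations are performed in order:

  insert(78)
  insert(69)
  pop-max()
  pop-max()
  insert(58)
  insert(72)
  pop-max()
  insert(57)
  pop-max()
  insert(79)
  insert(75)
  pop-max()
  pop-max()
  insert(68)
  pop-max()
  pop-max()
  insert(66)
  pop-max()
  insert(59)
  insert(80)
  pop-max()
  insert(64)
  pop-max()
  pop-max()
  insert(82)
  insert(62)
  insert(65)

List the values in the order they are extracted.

insert 78 → {78}
insert 69 → {78, 69}
pop-max → 78; now {69}
pop-max → 69; now {}
insert 58 → {58}
insert 72 → {72, 58}
pop-max → 72; now {58}
insert 57 → {58, 57}
pop-max → 58; now {57}
insert 79 → {79, 57}
insert 75 → {79, 75, 57}
pop-max → 79; now {75, 57}
pop-max → 75; now {57}
insert 68 → {68, 57}
pop-max → 68; now {57}
pop-max → 57; now {}
insert 66 → {66}
pop-max → 66; now {}
insert 59 → {59}
insert 80 → {80, 59}
pop-max → 80; now {59}
insert 64 → {64, 59}
pop-max → 64; now {59}
pop-max → 59; now {}
insert 82 → {82}
insert 62 → {82, 62}
insert 65 → {82, 65, 62}

78 → 69 → 72 → 58 → 79 → 75 → 68 → 57 → 66 → 80 → 64 → 59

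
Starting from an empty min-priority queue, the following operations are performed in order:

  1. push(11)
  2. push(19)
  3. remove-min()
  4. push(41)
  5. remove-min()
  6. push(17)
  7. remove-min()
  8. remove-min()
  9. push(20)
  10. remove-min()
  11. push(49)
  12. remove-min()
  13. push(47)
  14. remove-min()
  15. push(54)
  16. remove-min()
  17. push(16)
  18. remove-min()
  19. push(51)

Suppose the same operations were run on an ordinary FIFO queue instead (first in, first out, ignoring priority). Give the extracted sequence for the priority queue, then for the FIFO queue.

priority queue: [11, 19, 17, 41, 20, 49, 47, 54, 16]; FIFO queue: 11, 19, 41, 17, 20, 49, 47, 54, 16

insert 11 → {11}
insert 19 → {11, 19}
remove-min → 11; now {19}
insert 41 → {19, 41}
remove-min → 19; now {41}
insert 17 → {17, 41}
remove-min → 17; now {41}
remove-min → 41; now {}
insert 20 → {20}
remove-min → 20; now {}
insert 49 → {49}
remove-min → 49; now {}
insert 47 → {47}
remove-min → 47; now {}
insert 54 → {54}
remove-min → 54; now {}
insert 16 → {16}
remove-min → 16; now {}
insert 51 → {51}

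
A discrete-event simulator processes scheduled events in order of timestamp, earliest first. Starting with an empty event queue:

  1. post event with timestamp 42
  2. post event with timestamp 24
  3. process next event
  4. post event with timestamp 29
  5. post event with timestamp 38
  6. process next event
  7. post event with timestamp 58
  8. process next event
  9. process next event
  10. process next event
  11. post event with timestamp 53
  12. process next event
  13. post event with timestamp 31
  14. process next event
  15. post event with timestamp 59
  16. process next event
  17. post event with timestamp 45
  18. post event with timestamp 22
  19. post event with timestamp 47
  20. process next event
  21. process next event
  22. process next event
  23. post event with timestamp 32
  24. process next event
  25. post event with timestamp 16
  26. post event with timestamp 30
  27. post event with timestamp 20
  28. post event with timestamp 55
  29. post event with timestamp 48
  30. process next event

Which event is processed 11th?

insert 42 → {42}
insert 24 → {24, 42}
process next event → 24; now {42}
insert 29 → {29, 42}
insert 38 → {29, 38, 42}
process next event → 29; now {38, 42}
insert 58 → {38, 42, 58}
process next event → 38; now {42, 58}
process next event → 42; now {58}
process next event → 58; now {}
insert 53 → {53}
process next event → 53; now {}
insert 31 → {31}
process next event → 31; now {}
insert 59 → {59}
process next event → 59; now {}
insert 45 → {45}
insert 22 → {22, 45}
insert 47 → {22, 45, 47}
process next event → 22; now {45, 47}
process next event → 45; now {47}
process next event → 47; now {}
insert 32 → {32}
process next event → 32; now {}
insert 16 → {16}
insert 30 → {16, 30}
insert 20 → {16, 20, 30}
insert 55 → {16, 20, 30, 55}
insert 48 → {16, 20, 30, 48, 55}
process next event → 16; now {20, 30, 48, 55}

47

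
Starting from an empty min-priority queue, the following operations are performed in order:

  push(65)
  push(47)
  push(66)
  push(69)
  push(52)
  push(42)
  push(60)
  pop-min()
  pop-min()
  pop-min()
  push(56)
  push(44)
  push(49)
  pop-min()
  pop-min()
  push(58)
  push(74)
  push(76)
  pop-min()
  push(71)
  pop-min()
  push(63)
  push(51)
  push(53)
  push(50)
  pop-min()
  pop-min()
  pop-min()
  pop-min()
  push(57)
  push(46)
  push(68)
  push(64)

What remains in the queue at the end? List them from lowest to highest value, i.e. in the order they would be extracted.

46, 57, 63, 64, 65, 66, 68, 69, 71, 74, 76

insert 65 → {65}
insert 47 → {47, 65}
insert 66 → {47, 65, 66}
insert 69 → {47, 65, 66, 69}
insert 52 → {47, 52, 65, 66, 69}
insert 42 → {42, 47, 52, 65, 66, 69}
insert 60 → {42, 47, 52, 60, 65, 66, 69}
pop-min → 42; now {47, 52, 60, 65, 66, 69}
pop-min → 47; now {52, 60, 65, 66, 69}
pop-min → 52; now {60, 65, 66, 69}
insert 56 → {56, 60, 65, 66, 69}
insert 44 → {44, 56, 60, 65, 66, 69}
insert 49 → {44, 49, 56, 60, 65, 66, 69}
pop-min → 44; now {49, 56, 60, 65, 66, 69}
pop-min → 49; now {56, 60, 65, 66, 69}
insert 58 → {56, 58, 60, 65, 66, 69}
insert 74 → {56, 58, 60, 65, 66, 69, 74}
insert 76 → {56, 58, 60, 65, 66, 69, 74, 76}
pop-min → 56; now {58, 60, 65, 66, 69, 74, 76}
insert 71 → {58, 60, 65, 66, 69, 71, 74, 76}
pop-min → 58; now {60, 65, 66, 69, 71, 74, 76}
insert 63 → {60, 63, 65, 66, 69, 71, 74, 76}
insert 51 → {51, 60, 63, 65, 66, 69, 71, 74, 76}
insert 53 → {51, 53, 60, 63, 65, 66, 69, 71, 74, 76}
insert 50 → {50, 51, 53, 60, 63, 65, 66, 69, 71, 74, 76}
pop-min → 50; now {51, 53, 60, 63, 65, 66, 69, 71, 74, 76}
pop-min → 51; now {53, 60, 63, 65, 66, 69, 71, 74, 76}
pop-min → 53; now {60, 63, 65, 66, 69, 71, 74, 76}
pop-min → 60; now {63, 65, 66, 69, 71, 74, 76}
insert 57 → {57, 63, 65, 66, 69, 71, 74, 76}
insert 46 → {46, 57, 63, 65, 66, 69, 71, 74, 76}
insert 68 → {46, 57, 63, 65, 66, 68, 69, 71, 74, 76}
insert 64 → {46, 57, 63, 64, 65, 66, 68, 69, 71, 74, 76}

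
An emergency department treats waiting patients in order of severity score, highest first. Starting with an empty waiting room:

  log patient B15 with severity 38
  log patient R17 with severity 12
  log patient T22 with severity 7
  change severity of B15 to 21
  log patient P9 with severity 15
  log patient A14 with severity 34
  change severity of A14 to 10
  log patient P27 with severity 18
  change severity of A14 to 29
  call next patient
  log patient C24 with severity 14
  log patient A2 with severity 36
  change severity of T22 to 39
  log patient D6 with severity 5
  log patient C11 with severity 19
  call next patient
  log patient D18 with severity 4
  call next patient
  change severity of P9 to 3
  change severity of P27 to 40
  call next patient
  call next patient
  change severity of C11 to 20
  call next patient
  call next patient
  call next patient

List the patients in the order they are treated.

A14, T22, A2, P27, B15, C11, C24, R17

add B15 (severity 38) → {B15:38}
add R17 (severity 12) → {B15:38, R17:12}
add T22 (severity 7) → {B15:38, R17:12, T22:7}
update B15 to severity 21 → {B15:21, R17:12, T22:7}
add P9 (severity 15) → {B15:21, P9:15, R17:12, T22:7}
add A14 (severity 34) → {A14:34, B15:21, P9:15, R17:12, T22:7}
update A14 to severity 10 → {B15:21, P9:15, R17:12, A14:10, T22:7}
add P27 (severity 18) → {B15:21, P27:18, P9:15, R17:12, A14:10, T22:7}
update A14 to severity 29 → {A14:29, B15:21, P27:18, P9:15, R17:12, T22:7}
call next patient → A14; now {B15:21, P27:18, P9:15, R17:12, T22:7}
add C24 (severity 14) → {B15:21, P27:18, P9:15, C24:14, R17:12, T22:7}
add A2 (severity 36) → {A2:36, B15:21, P27:18, P9:15, C24:14, R17:12, T22:7}
update T22 to severity 39 → {T22:39, A2:36, B15:21, P27:18, P9:15, C24:14, R17:12}
add D6 (severity 5) → {T22:39, A2:36, B15:21, P27:18, P9:15, C24:14, R17:12, D6:5}
add C11 (severity 19) → {T22:39, A2:36, B15:21, C11:19, P27:18, P9:15, C24:14, R17:12, D6:5}
call next patient → T22; now {A2:36, B15:21, C11:19, P27:18, P9:15, C24:14, R17:12, D6:5}
add D18 (severity 4) → {A2:36, B15:21, C11:19, P27:18, P9:15, C24:14, R17:12, D6:5, D18:4}
call next patient → A2; now {B15:21, C11:19, P27:18, P9:15, C24:14, R17:12, D6:5, D18:4}
update P9 to severity 3 → {B15:21, C11:19, P27:18, C24:14, R17:12, D6:5, D18:4, P9:3}
update P27 to severity 40 → {P27:40, B15:21, C11:19, C24:14, R17:12, D6:5, D18:4, P9:3}
call next patient → P27; now {B15:21, C11:19, C24:14, R17:12, D6:5, D18:4, P9:3}
call next patient → B15; now {C11:19, C24:14, R17:12, D6:5, D18:4, P9:3}
update C11 to severity 20 → {C11:20, C24:14, R17:12, D6:5, D18:4, P9:3}
call next patient → C11; now {C24:14, R17:12, D6:5, D18:4, P9:3}
call next patient → C24; now {R17:12, D6:5, D18:4, P9:3}
call next patient → R17; now {D6:5, D18:4, P9:3}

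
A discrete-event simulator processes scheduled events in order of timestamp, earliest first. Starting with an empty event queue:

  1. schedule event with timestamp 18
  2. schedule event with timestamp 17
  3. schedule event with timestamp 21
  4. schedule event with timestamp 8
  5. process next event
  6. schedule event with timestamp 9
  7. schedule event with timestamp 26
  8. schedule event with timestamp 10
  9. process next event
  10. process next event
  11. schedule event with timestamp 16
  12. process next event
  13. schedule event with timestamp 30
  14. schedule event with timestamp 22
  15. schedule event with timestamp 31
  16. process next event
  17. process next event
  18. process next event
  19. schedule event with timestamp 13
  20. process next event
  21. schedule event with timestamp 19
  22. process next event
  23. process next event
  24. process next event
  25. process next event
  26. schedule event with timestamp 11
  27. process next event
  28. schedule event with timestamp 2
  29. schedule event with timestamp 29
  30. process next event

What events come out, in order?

[8, 9, 10, 16, 17, 18, 21, 13, 19, 22, 26, 30, 11, 2]

insert 18 → {18}
insert 17 → {17, 18}
insert 21 → {17, 18, 21}
insert 8 → {8, 17, 18, 21}
process next event → 8; now {17, 18, 21}
insert 9 → {9, 17, 18, 21}
insert 26 → {9, 17, 18, 21, 26}
insert 10 → {9, 10, 17, 18, 21, 26}
process next event → 9; now {10, 17, 18, 21, 26}
process next event → 10; now {17, 18, 21, 26}
insert 16 → {16, 17, 18, 21, 26}
process next event → 16; now {17, 18, 21, 26}
insert 30 → {17, 18, 21, 26, 30}
insert 22 → {17, 18, 21, 22, 26, 30}
insert 31 → {17, 18, 21, 22, 26, 30, 31}
process next event → 17; now {18, 21, 22, 26, 30, 31}
process next event → 18; now {21, 22, 26, 30, 31}
process next event → 21; now {22, 26, 30, 31}
insert 13 → {13, 22, 26, 30, 31}
process next event → 13; now {22, 26, 30, 31}
insert 19 → {19, 22, 26, 30, 31}
process next event → 19; now {22, 26, 30, 31}
process next event → 22; now {26, 30, 31}
process next event → 26; now {30, 31}
process next event → 30; now {31}
insert 11 → {11, 31}
process next event → 11; now {31}
insert 2 → {2, 31}
insert 29 → {2, 29, 31}
process next event → 2; now {29, 31}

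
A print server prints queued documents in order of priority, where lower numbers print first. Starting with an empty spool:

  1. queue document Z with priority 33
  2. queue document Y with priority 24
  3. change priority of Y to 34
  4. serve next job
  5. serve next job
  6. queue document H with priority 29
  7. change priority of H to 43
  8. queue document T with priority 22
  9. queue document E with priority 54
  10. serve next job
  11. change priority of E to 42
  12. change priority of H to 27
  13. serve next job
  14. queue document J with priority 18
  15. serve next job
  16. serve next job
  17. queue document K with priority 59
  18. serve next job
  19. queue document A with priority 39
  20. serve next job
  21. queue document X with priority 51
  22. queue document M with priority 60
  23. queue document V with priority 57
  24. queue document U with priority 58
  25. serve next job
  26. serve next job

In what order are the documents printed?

Z → Y → T → H → J → E → K → A → X → V

add Z (priority 33) → {Z:33}
add Y (priority 24) → {Y:24, Z:33}
update Y to priority 34 → {Z:33, Y:34}
serve next job → Z; now {Y:34}
serve next job → Y; now {}
add H (priority 29) → {H:29}
update H to priority 43 → {H:43}
add T (priority 22) → {T:22, H:43}
add E (priority 54) → {T:22, H:43, E:54}
serve next job → T; now {H:43, E:54}
update E to priority 42 → {E:42, H:43}
update H to priority 27 → {H:27, E:42}
serve next job → H; now {E:42}
add J (priority 18) → {J:18, E:42}
serve next job → J; now {E:42}
serve next job → E; now {}
add K (priority 59) → {K:59}
serve next job → K; now {}
add A (priority 39) → {A:39}
serve next job → A; now {}
add X (priority 51) → {X:51}
add M (priority 60) → {X:51, M:60}
add V (priority 57) → {X:51, V:57, M:60}
add U (priority 58) → {X:51, V:57, U:58, M:60}
serve next job → X; now {V:57, U:58, M:60}
serve next job → V; now {U:58, M:60}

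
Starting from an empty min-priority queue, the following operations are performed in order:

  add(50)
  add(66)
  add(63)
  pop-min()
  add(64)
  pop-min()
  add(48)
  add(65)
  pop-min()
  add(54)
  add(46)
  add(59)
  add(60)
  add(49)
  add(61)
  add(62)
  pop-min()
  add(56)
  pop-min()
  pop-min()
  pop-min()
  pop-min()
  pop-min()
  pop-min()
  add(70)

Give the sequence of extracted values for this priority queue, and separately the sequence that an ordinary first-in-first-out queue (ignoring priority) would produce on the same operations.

priority queue: [50, 63, 48, 46, 49, 54, 56, 59, 60, 61]; FIFO queue: 50 → 66 → 63 → 64 → 48 → 65 → 54 → 46 → 59 → 60

insert 50 → {50}
insert 66 → {50, 66}
insert 63 → {50, 63, 66}
pop-min → 50; now {63, 66}
insert 64 → {63, 64, 66}
pop-min → 63; now {64, 66}
insert 48 → {48, 64, 66}
insert 65 → {48, 64, 65, 66}
pop-min → 48; now {64, 65, 66}
insert 54 → {54, 64, 65, 66}
insert 46 → {46, 54, 64, 65, 66}
insert 59 → {46, 54, 59, 64, 65, 66}
insert 60 → {46, 54, 59, 60, 64, 65, 66}
insert 49 → {46, 49, 54, 59, 60, 64, 65, 66}
insert 61 → {46, 49, 54, 59, 60, 61, 64, 65, 66}
insert 62 → {46, 49, 54, 59, 60, 61, 62, 64, 65, 66}
pop-min → 46; now {49, 54, 59, 60, 61, 62, 64, 65, 66}
insert 56 → {49, 54, 56, 59, 60, 61, 62, 64, 65, 66}
pop-min → 49; now {54, 56, 59, 60, 61, 62, 64, 65, 66}
pop-min → 54; now {56, 59, 60, 61, 62, 64, 65, 66}
pop-min → 56; now {59, 60, 61, 62, 64, 65, 66}
pop-min → 59; now {60, 61, 62, 64, 65, 66}
pop-min → 60; now {61, 62, 64, 65, 66}
pop-min → 61; now {62, 64, 65, 66}
insert 70 → {62, 64, 65, 66, 70}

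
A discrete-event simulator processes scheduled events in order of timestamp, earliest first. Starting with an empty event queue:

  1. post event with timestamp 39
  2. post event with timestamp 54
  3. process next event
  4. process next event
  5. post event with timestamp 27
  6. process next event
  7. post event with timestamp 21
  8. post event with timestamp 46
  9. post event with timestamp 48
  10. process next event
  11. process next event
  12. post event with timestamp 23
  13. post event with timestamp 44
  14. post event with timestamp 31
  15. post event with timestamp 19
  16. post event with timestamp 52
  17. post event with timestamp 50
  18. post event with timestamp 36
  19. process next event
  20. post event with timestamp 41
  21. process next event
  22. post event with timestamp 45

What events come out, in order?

insert 39 → {39}
insert 54 → {39, 54}
process next event → 39; now {54}
process next event → 54; now {}
insert 27 → {27}
process next event → 27; now {}
insert 21 → {21}
insert 46 → {21, 46}
insert 48 → {21, 46, 48}
process next event → 21; now {46, 48}
process next event → 46; now {48}
insert 23 → {23, 48}
insert 44 → {23, 44, 48}
insert 31 → {23, 31, 44, 48}
insert 19 → {19, 23, 31, 44, 48}
insert 52 → {19, 23, 31, 44, 48, 52}
insert 50 → {19, 23, 31, 44, 48, 50, 52}
insert 36 → {19, 23, 31, 36, 44, 48, 50, 52}
process next event → 19; now {23, 31, 36, 44, 48, 50, 52}
insert 41 → {23, 31, 36, 41, 44, 48, 50, 52}
process next event → 23; now {31, 36, 41, 44, 48, 50, 52}
insert 45 → {31, 36, 41, 44, 45, 48, 50, 52}

[39, 54, 27, 21, 46, 19, 23]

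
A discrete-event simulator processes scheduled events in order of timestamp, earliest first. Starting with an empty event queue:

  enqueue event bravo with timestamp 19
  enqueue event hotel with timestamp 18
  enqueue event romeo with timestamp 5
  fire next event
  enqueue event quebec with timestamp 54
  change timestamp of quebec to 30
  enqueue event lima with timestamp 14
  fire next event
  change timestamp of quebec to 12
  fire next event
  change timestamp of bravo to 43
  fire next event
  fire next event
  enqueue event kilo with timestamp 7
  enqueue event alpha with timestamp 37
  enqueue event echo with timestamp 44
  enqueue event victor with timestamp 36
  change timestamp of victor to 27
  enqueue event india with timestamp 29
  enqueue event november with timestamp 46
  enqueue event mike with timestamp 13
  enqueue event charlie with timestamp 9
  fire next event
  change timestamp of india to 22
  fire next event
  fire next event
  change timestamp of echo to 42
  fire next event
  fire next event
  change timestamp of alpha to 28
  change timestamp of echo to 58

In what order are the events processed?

add bravo (timestamp 19) → {bravo:19}
add hotel (timestamp 18) → {hotel:18, bravo:19}
add romeo (timestamp 5) → {romeo:5, hotel:18, bravo:19}
fire next event → romeo; now {hotel:18, bravo:19}
add quebec (timestamp 54) → {hotel:18, bravo:19, quebec:54}
update quebec to timestamp 30 → {hotel:18, bravo:19, quebec:30}
add lima (timestamp 14) → {lima:14, hotel:18, bravo:19, quebec:30}
fire next event → lima; now {hotel:18, bravo:19, quebec:30}
update quebec to timestamp 12 → {quebec:12, hotel:18, bravo:19}
fire next event → quebec; now {hotel:18, bravo:19}
update bravo to timestamp 43 → {hotel:18, bravo:43}
fire next event → hotel; now {bravo:43}
fire next event → bravo; now {}
add kilo (timestamp 7) → {kilo:7}
add alpha (timestamp 37) → {kilo:7, alpha:37}
add echo (timestamp 44) → {kilo:7, alpha:37, echo:44}
add victor (timestamp 36) → {kilo:7, victor:36, alpha:37, echo:44}
update victor to timestamp 27 → {kilo:7, victor:27, alpha:37, echo:44}
add india (timestamp 29) → {kilo:7, victor:27, india:29, alpha:37, echo:44}
add november (timestamp 46) → {kilo:7, victor:27, india:29, alpha:37, echo:44, november:46}
add mike (timestamp 13) → {kilo:7, mike:13, victor:27, india:29, alpha:37, echo:44, november:46}
add charlie (timestamp 9) → {kilo:7, charlie:9, mike:13, victor:27, india:29, alpha:37, echo:44, november:46}
fire next event → kilo; now {charlie:9, mike:13, victor:27, india:29, alpha:37, echo:44, november:46}
update india to timestamp 22 → {charlie:9, mike:13, india:22, victor:27, alpha:37, echo:44, november:46}
fire next event → charlie; now {mike:13, india:22, victor:27, alpha:37, echo:44, november:46}
fire next event → mike; now {india:22, victor:27, alpha:37, echo:44, november:46}
update echo to timestamp 42 → {india:22, victor:27, alpha:37, echo:42, november:46}
fire next event → india; now {victor:27, alpha:37, echo:42, november:46}
fire next event → victor; now {alpha:37, echo:42, november:46}
update alpha to timestamp 28 → {alpha:28, echo:42, november:46}
update echo to timestamp 58 → {alpha:28, november:46, echo:58}

romeo, lima, quebec, hotel, bravo, kilo, charlie, mike, india, victor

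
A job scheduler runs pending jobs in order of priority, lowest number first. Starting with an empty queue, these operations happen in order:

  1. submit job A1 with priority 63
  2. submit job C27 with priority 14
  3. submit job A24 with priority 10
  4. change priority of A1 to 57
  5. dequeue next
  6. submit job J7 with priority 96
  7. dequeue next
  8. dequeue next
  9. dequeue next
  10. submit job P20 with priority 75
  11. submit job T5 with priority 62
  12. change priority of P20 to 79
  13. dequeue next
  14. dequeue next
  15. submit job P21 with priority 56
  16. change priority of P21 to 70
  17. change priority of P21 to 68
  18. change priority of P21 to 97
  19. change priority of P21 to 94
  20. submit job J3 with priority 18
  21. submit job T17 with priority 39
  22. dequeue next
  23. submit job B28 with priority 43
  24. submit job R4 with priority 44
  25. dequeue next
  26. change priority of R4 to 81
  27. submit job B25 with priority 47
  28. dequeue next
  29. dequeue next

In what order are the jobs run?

add A1 (priority 63) → {A1:63}
add C27 (priority 14) → {C27:14, A1:63}
add A24 (priority 10) → {A24:10, C27:14, A1:63}
update A1 to priority 57 → {A24:10, C27:14, A1:57}
dequeue next → A24; now {C27:14, A1:57}
add J7 (priority 96) → {C27:14, A1:57, J7:96}
dequeue next → C27; now {A1:57, J7:96}
dequeue next → A1; now {J7:96}
dequeue next → J7; now {}
add P20 (priority 75) → {P20:75}
add T5 (priority 62) → {T5:62, P20:75}
update P20 to priority 79 → {T5:62, P20:79}
dequeue next → T5; now {P20:79}
dequeue next → P20; now {}
add P21 (priority 56) → {P21:56}
update P21 to priority 70 → {P21:70}
update P21 to priority 68 → {P21:68}
update P21 to priority 97 → {P21:97}
update P21 to priority 94 → {P21:94}
add J3 (priority 18) → {J3:18, P21:94}
add T17 (priority 39) → {J3:18, T17:39, P21:94}
dequeue next → J3; now {T17:39, P21:94}
add B28 (priority 43) → {T17:39, B28:43, P21:94}
add R4 (priority 44) → {T17:39, B28:43, R4:44, P21:94}
dequeue next → T17; now {B28:43, R4:44, P21:94}
update R4 to priority 81 → {B28:43, R4:81, P21:94}
add B25 (priority 47) → {B28:43, B25:47, R4:81, P21:94}
dequeue next → B28; now {B25:47, R4:81, P21:94}
dequeue next → B25; now {R4:81, P21:94}

A24, C27, A1, J7, T5, P20, J3, T17, B28, B25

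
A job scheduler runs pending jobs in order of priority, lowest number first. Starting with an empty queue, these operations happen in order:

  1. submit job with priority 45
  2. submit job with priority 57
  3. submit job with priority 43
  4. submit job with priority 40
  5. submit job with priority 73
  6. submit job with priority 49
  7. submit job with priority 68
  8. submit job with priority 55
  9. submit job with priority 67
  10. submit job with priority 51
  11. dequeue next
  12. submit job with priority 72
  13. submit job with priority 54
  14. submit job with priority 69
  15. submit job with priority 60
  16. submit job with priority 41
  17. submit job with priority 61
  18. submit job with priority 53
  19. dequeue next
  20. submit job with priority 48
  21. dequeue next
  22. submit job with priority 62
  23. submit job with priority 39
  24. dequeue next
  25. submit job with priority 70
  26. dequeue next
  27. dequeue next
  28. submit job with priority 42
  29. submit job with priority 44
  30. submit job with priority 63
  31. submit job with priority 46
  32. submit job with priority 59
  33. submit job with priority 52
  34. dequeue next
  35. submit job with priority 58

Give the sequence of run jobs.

insert 45 → {45}
insert 57 → {45, 57}
insert 43 → {43, 45, 57}
insert 40 → {40, 43, 45, 57}
insert 73 → {40, 43, 45, 57, 73}
insert 49 → {40, 43, 45, 49, 57, 73}
insert 68 → {40, 43, 45, 49, 57, 68, 73}
insert 55 → {40, 43, 45, 49, 55, 57, 68, 73}
insert 67 → {40, 43, 45, 49, 55, 57, 67, 68, 73}
insert 51 → {40, 43, 45, 49, 51, 55, 57, 67, 68, 73}
dequeue next → 40; now {43, 45, 49, 51, 55, 57, 67, 68, 73}
insert 72 → {43, 45, 49, 51, 55, 57, 67, 68, 72, 73}
insert 54 → {43, 45, 49, 51, 54, 55, 57, 67, 68, 72, 73}
insert 69 → {43, 45, 49, 51, 54, 55, 57, 67, 68, 69, 72, 73}
insert 60 → {43, 45, 49, 51, 54, 55, 57, 60, 67, 68, 69, 72, 73}
insert 41 → {41, 43, 45, 49, 51, 54, 55, 57, 60, 67, 68, 69, 72, 73}
insert 61 → {41, 43, 45, 49, 51, 54, 55, 57, 60, 61, 67, 68, 69, 72, 73}
insert 53 → {41, 43, 45, 49, 51, 53, 54, 55, 57, 60, 61, 67, 68, 69, 72, 73}
dequeue next → 41; now {43, 45, 49, 51, 53, 54, 55, 57, 60, 61, 67, 68, 69, 72, 73}
insert 48 → {43, 45, 48, 49, 51, 53, 54, 55, 57, 60, 61, 67, 68, 69, 72, 73}
dequeue next → 43; now {45, 48, 49, 51, 53, 54, 55, 57, 60, 61, 67, 68, 69, 72, 73}
insert 62 → {45, 48, 49, 51, 53, 54, 55, 57, 60, 61, 62, 67, 68, 69, 72, 73}
insert 39 → {39, 45, 48, 49, 51, 53, 54, 55, 57, 60, 61, 62, 67, 68, 69, 72, 73}
dequeue next → 39; now {45, 48, 49, 51, 53, 54, 55, 57, 60, 61, 62, 67, 68, 69, 72, 73}
insert 70 → {45, 48, 49, 51, 53, 54, 55, 57, 60, 61, 62, 67, 68, 69, 70, 72, 73}
dequeue next → 45; now {48, 49, 51, 53, 54, 55, 57, 60, 61, 62, 67, 68, 69, 70, 72, 73}
dequeue next → 48; now {49, 51, 53, 54, 55, 57, 60, 61, 62, 67, 68, 69, 70, 72, 73}
insert 42 → {42, 49, 51, 53, 54, 55, 57, 60, 61, 62, 67, 68, 69, 70, 72, 73}
insert 44 → {42, 44, 49, 51, 53, 54, 55, 57, 60, 61, 62, 67, 68, 69, 70, 72, 73}
insert 63 → {42, 44, 49, 51, 53, 54, 55, 57, 60, 61, 62, 63, 67, 68, 69, 70, 72, 73}
insert 46 → {42, 44, 46, 49, 51, 53, 54, 55, 57, 60, 61, 62, 63, 67, 68, 69, 70, 72, 73}
insert 59 → {42, 44, 46, 49, 51, 53, 54, 55, 57, 59, 60, 61, 62, 63, 67, 68, 69, 70, 72, 73}
insert 52 → {42, 44, 46, 49, 51, 52, 53, 54, 55, 57, 59, 60, 61, 62, 63, 67, 68, 69, 70, 72, 73}
dequeue next → 42; now {44, 46, 49, 51, 52, 53, 54, 55, 57, 59, 60, 61, 62, 63, 67, 68, 69, 70, 72, 73}
insert 58 → {44, 46, 49, 51, 52, 53, 54, 55, 57, 58, 59, 60, 61, 62, 63, 67, 68, 69, 70, 72, 73}

[40, 41, 43, 39, 45, 48, 42]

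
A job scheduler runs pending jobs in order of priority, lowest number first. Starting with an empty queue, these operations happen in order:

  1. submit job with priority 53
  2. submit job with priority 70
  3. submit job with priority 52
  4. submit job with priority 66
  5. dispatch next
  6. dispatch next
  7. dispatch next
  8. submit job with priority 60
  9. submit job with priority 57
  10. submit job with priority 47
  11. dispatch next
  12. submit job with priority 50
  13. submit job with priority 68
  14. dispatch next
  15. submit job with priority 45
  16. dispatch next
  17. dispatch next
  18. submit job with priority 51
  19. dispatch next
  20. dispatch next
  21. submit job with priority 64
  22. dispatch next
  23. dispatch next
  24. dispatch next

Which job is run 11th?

68

insert 53 → {53}
insert 70 → {53, 70}
insert 52 → {52, 53, 70}
insert 66 → {52, 53, 66, 70}
dispatch next → 52; now {53, 66, 70}
dispatch next → 53; now {66, 70}
dispatch next → 66; now {70}
insert 60 → {60, 70}
insert 57 → {57, 60, 70}
insert 47 → {47, 57, 60, 70}
dispatch next → 47; now {57, 60, 70}
insert 50 → {50, 57, 60, 70}
insert 68 → {50, 57, 60, 68, 70}
dispatch next → 50; now {57, 60, 68, 70}
insert 45 → {45, 57, 60, 68, 70}
dispatch next → 45; now {57, 60, 68, 70}
dispatch next → 57; now {60, 68, 70}
insert 51 → {51, 60, 68, 70}
dispatch next → 51; now {60, 68, 70}
dispatch next → 60; now {68, 70}
insert 64 → {64, 68, 70}
dispatch next → 64; now {68, 70}
dispatch next → 68; now {70}
dispatch next → 70; now {}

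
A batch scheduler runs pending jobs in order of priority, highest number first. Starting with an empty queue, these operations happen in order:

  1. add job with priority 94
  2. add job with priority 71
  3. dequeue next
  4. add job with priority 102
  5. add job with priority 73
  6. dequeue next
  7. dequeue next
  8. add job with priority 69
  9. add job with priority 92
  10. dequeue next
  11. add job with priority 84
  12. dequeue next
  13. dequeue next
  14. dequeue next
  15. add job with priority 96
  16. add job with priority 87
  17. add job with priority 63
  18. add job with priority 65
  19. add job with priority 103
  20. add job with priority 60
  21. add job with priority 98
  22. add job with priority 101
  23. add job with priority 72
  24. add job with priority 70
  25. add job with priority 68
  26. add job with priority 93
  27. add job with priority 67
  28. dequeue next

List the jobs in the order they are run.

insert 94 → {94}
insert 71 → {94, 71}
dequeue next → 94; now {71}
insert 102 → {102, 71}
insert 73 → {102, 73, 71}
dequeue next → 102; now {73, 71}
dequeue next → 73; now {71}
insert 69 → {71, 69}
insert 92 → {92, 71, 69}
dequeue next → 92; now {71, 69}
insert 84 → {84, 71, 69}
dequeue next → 84; now {71, 69}
dequeue next → 71; now {69}
dequeue next → 69; now {}
insert 96 → {96}
insert 87 → {96, 87}
insert 63 → {96, 87, 63}
insert 65 → {96, 87, 65, 63}
insert 103 → {103, 96, 87, 65, 63}
insert 60 → {103, 96, 87, 65, 63, 60}
insert 98 → {103, 98, 96, 87, 65, 63, 60}
insert 101 → {103, 101, 98, 96, 87, 65, 63, 60}
insert 72 → {103, 101, 98, 96, 87, 72, 65, 63, 60}
insert 70 → {103, 101, 98, 96, 87, 72, 70, 65, 63, 60}
insert 68 → {103, 101, 98, 96, 87, 72, 70, 68, 65, 63, 60}
insert 93 → {103, 101, 98, 96, 93, 87, 72, 70, 68, 65, 63, 60}
insert 67 → {103, 101, 98, 96, 93, 87, 72, 70, 68, 67, 65, 63, 60}
dequeue next → 103; now {101, 98, 96, 93, 87, 72, 70, 68, 67, 65, 63, 60}

94, 102, 73, 92, 84, 71, 69, 103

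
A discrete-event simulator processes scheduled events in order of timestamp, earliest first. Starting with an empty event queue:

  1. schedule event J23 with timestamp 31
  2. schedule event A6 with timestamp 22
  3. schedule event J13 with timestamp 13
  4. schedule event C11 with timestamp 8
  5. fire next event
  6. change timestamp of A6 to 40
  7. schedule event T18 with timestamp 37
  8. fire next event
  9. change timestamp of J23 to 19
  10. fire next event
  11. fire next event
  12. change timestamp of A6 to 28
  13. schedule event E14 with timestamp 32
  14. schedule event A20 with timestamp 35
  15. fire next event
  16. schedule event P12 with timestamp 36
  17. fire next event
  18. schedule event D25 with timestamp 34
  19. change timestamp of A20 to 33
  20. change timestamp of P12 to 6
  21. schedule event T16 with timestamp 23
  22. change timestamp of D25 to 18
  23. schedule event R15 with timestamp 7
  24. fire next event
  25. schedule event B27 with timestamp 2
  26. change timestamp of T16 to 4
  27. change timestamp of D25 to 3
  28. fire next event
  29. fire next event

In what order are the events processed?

C11, J13, J23, T18, A6, E14, P12, B27, D25

add J23 (timestamp 31) → {J23:31}
add A6 (timestamp 22) → {A6:22, J23:31}
add J13 (timestamp 13) → {J13:13, A6:22, J23:31}
add C11 (timestamp 8) → {C11:8, J13:13, A6:22, J23:31}
fire next event → C11; now {J13:13, A6:22, J23:31}
update A6 to timestamp 40 → {J13:13, J23:31, A6:40}
add T18 (timestamp 37) → {J13:13, J23:31, T18:37, A6:40}
fire next event → J13; now {J23:31, T18:37, A6:40}
update J23 to timestamp 19 → {J23:19, T18:37, A6:40}
fire next event → J23; now {T18:37, A6:40}
fire next event → T18; now {A6:40}
update A6 to timestamp 28 → {A6:28}
add E14 (timestamp 32) → {A6:28, E14:32}
add A20 (timestamp 35) → {A6:28, E14:32, A20:35}
fire next event → A6; now {E14:32, A20:35}
add P12 (timestamp 36) → {E14:32, A20:35, P12:36}
fire next event → E14; now {A20:35, P12:36}
add D25 (timestamp 34) → {D25:34, A20:35, P12:36}
update A20 to timestamp 33 → {A20:33, D25:34, P12:36}
update P12 to timestamp 6 → {P12:6, A20:33, D25:34}
add T16 (timestamp 23) → {P12:6, T16:23, A20:33, D25:34}
update D25 to timestamp 18 → {P12:6, D25:18, T16:23, A20:33}
add R15 (timestamp 7) → {P12:6, R15:7, D25:18, T16:23, A20:33}
fire next event → P12; now {R15:7, D25:18, T16:23, A20:33}
add B27 (timestamp 2) → {B27:2, R15:7, D25:18, T16:23, A20:33}
update T16 to timestamp 4 → {B27:2, T16:4, R15:7, D25:18, A20:33}
update D25 to timestamp 3 → {B27:2, D25:3, T16:4, R15:7, A20:33}
fire next event → B27; now {D25:3, T16:4, R15:7, A20:33}
fire next event → D25; now {T16:4, R15:7, A20:33}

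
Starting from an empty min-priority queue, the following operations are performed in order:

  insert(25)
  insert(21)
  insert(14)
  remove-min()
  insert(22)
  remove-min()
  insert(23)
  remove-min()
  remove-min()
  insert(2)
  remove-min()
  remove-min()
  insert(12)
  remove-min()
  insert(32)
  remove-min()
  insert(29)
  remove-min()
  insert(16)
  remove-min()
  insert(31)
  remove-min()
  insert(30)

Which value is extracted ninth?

29

insert 25 → {25}
insert 21 → {21, 25}
insert 14 → {14, 21, 25}
remove-min → 14; now {21, 25}
insert 22 → {21, 22, 25}
remove-min → 21; now {22, 25}
insert 23 → {22, 23, 25}
remove-min → 22; now {23, 25}
remove-min → 23; now {25}
insert 2 → {2, 25}
remove-min → 2; now {25}
remove-min → 25; now {}
insert 12 → {12}
remove-min → 12; now {}
insert 32 → {32}
remove-min → 32; now {}
insert 29 → {29}
remove-min → 29; now {}
insert 16 → {16}
remove-min → 16; now {}
insert 31 → {31}
remove-min → 31; now {}
insert 30 → {30}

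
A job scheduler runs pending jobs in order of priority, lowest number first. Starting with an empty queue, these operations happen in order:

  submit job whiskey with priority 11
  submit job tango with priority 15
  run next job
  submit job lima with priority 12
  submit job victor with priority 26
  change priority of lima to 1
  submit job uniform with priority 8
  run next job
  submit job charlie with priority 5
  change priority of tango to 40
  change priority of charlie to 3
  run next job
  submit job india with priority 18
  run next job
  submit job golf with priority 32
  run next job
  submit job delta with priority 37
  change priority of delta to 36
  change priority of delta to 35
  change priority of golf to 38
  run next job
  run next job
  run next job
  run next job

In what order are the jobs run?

add whiskey (priority 11) → {whiskey:11}
add tango (priority 15) → {whiskey:11, tango:15}
run next job → whiskey; now {tango:15}
add lima (priority 12) → {lima:12, tango:15}
add victor (priority 26) → {lima:12, tango:15, victor:26}
update lima to priority 1 → {lima:1, tango:15, victor:26}
add uniform (priority 8) → {lima:1, uniform:8, tango:15, victor:26}
run next job → lima; now {uniform:8, tango:15, victor:26}
add charlie (priority 5) → {charlie:5, uniform:8, tango:15, victor:26}
update tango to priority 40 → {charlie:5, uniform:8, victor:26, tango:40}
update charlie to priority 3 → {charlie:3, uniform:8, victor:26, tango:40}
run next job → charlie; now {uniform:8, victor:26, tango:40}
add india (priority 18) → {uniform:8, india:18, victor:26, tango:40}
run next job → uniform; now {india:18, victor:26, tango:40}
add golf (priority 32) → {india:18, victor:26, golf:32, tango:40}
run next job → india; now {victor:26, golf:32, tango:40}
add delta (priority 37) → {victor:26, golf:32, delta:37, tango:40}
update delta to priority 36 → {victor:26, golf:32, delta:36, tango:40}
update delta to priority 35 → {victor:26, golf:32, delta:35, tango:40}
update golf to priority 38 → {victor:26, delta:35, golf:38, tango:40}
run next job → victor; now {delta:35, golf:38, tango:40}
run next job → delta; now {golf:38, tango:40}
run next job → golf; now {tango:40}
run next job → tango; now {}

[whiskey, lima, charlie, uniform, india, victor, delta, golf, tango]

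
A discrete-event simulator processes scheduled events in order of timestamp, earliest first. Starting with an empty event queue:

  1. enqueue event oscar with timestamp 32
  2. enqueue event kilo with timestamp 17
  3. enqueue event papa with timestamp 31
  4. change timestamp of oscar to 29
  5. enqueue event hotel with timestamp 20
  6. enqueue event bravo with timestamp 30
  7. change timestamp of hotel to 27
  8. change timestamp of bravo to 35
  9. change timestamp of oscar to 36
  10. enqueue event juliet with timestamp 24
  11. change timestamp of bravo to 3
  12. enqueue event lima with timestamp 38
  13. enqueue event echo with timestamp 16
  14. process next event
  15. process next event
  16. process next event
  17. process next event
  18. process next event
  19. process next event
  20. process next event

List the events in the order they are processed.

bravo, echo, kilo, juliet, hotel, papa, oscar

add oscar (timestamp 32) → {oscar:32}
add kilo (timestamp 17) → {kilo:17, oscar:32}
add papa (timestamp 31) → {kilo:17, papa:31, oscar:32}
update oscar to timestamp 29 → {kilo:17, oscar:29, papa:31}
add hotel (timestamp 20) → {kilo:17, hotel:20, oscar:29, papa:31}
add bravo (timestamp 30) → {kilo:17, hotel:20, oscar:29, bravo:30, papa:31}
update hotel to timestamp 27 → {kilo:17, hotel:27, oscar:29, bravo:30, papa:31}
update bravo to timestamp 35 → {kilo:17, hotel:27, oscar:29, papa:31, bravo:35}
update oscar to timestamp 36 → {kilo:17, hotel:27, papa:31, bravo:35, oscar:36}
add juliet (timestamp 24) → {kilo:17, juliet:24, hotel:27, papa:31, bravo:35, oscar:36}
update bravo to timestamp 3 → {bravo:3, kilo:17, juliet:24, hotel:27, papa:31, oscar:36}
add lima (timestamp 38) → {bravo:3, kilo:17, juliet:24, hotel:27, papa:31, oscar:36, lima:38}
add echo (timestamp 16) → {bravo:3, echo:16, kilo:17, juliet:24, hotel:27, papa:31, oscar:36, lima:38}
process next event → bravo; now {echo:16, kilo:17, juliet:24, hotel:27, papa:31, oscar:36, lima:38}
process next event → echo; now {kilo:17, juliet:24, hotel:27, papa:31, oscar:36, lima:38}
process next event → kilo; now {juliet:24, hotel:27, papa:31, oscar:36, lima:38}
process next event → juliet; now {hotel:27, papa:31, oscar:36, lima:38}
process next event → hotel; now {papa:31, oscar:36, lima:38}
process next event → papa; now {oscar:36, lima:38}
process next event → oscar; now {lima:38}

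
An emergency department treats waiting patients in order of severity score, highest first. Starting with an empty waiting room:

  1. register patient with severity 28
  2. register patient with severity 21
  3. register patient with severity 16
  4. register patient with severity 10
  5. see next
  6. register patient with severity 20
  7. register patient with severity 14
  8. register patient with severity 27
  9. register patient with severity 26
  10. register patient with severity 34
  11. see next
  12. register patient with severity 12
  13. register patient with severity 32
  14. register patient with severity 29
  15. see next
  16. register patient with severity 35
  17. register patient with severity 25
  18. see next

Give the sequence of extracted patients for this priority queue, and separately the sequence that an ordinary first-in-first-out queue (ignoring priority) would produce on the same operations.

priority queue: 28, 34, 32, 35; FIFO queue: 28, 21, 16, 10

insert 28 → {28}
insert 21 → {28, 21}
insert 16 → {28, 21, 16}
insert 10 → {28, 21, 16, 10}
see next → 28; now {21, 16, 10}
insert 20 → {21, 20, 16, 10}
insert 14 → {21, 20, 16, 14, 10}
insert 27 → {27, 21, 20, 16, 14, 10}
insert 26 → {27, 26, 21, 20, 16, 14, 10}
insert 34 → {34, 27, 26, 21, 20, 16, 14, 10}
see next → 34; now {27, 26, 21, 20, 16, 14, 10}
insert 12 → {27, 26, 21, 20, 16, 14, 12, 10}
insert 32 → {32, 27, 26, 21, 20, 16, 14, 12, 10}
insert 29 → {32, 29, 27, 26, 21, 20, 16, 14, 12, 10}
see next → 32; now {29, 27, 26, 21, 20, 16, 14, 12, 10}
insert 35 → {35, 29, 27, 26, 21, 20, 16, 14, 12, 10}
insert 25 → {35, 29, 27, 26, 25, 21, 20, 16, 14, 12, 10}
see next → 35; now {29, 27, 26, 25, 21, 20, 16, 14, 12, 10}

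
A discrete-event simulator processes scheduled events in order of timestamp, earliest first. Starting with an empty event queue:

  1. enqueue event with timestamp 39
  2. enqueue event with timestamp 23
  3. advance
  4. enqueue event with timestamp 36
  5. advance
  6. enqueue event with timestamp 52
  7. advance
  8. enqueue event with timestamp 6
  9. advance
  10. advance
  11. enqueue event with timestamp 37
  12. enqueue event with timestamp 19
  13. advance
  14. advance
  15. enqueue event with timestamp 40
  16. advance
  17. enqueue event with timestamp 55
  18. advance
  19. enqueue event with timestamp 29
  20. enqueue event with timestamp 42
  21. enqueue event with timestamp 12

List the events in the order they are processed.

insert 39 → {39}
insert 23 → {23, 39}
advance → 23; now {39}
insert 36 → {36, 39}
advance → 36; now {39}
insert 52 → {39, 52}
advance → 39; now {52}
insert 6 → {6, 52}
advance → 6; now {52}
advance → 52; now {}
insert 37 → {37}
insert 19 → {19, 37}
advance → 19; now {37}
advance → 37; now {}
insert 40 → {40}
advance → 40; now {}
insert 55 → {55}
advance → 55; now {}
insert 29 → {29}
insert 42 → {29, 42}
insert 12 → {12, 29, 42}

[23, 36, 39, 6, 52, 19, 37, 40, 55]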